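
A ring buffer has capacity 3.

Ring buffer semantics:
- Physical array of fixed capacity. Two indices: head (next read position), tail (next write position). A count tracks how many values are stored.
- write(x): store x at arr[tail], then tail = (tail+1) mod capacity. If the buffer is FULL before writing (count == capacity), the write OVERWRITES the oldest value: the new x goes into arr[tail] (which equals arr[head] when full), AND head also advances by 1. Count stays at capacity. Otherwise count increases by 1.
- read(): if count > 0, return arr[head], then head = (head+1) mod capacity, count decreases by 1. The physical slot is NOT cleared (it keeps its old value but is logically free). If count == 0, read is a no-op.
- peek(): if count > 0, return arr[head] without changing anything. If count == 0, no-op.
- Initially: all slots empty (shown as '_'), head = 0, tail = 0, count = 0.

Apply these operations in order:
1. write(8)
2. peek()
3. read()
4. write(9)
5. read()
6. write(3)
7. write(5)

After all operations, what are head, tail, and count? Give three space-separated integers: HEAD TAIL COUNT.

After op 1 (write(8)): arr=[8 _ _] head=0 tail=1 count=1
After op 2 (peek()): arr=[8 _ _] head=0 tail=1 count=1
After op 3 (read()): arr=[8 _ _] head=1 tail=1 count=0
After op 4 (write(9)): arr=[8 9 _] head=1 tail=2 count=1
After op 5 (read()): arr=[8 9 _] head=2 tail=2 count=0
After op 6 (write(3)): arr=[8 9 3] head=2 tail=0 count=1
After op 7 (write(5)): arr=[5 9 3] head=2 tail=1 count=2

Answer: 2 1 2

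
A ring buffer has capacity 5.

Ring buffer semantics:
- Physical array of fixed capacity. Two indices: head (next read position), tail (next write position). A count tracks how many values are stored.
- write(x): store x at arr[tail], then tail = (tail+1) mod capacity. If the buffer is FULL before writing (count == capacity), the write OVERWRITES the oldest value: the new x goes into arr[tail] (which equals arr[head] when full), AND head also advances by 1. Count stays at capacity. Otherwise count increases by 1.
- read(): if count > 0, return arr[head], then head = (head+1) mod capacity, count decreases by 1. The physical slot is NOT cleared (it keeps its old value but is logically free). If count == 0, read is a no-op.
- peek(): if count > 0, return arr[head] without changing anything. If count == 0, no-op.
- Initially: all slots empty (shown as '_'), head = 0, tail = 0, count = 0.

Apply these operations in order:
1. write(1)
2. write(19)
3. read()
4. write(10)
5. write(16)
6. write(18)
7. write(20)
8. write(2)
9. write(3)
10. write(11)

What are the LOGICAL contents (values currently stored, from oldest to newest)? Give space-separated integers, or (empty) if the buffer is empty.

Answer: 18 20 2 3 11

Derivation:
After op 1 (write(1)): arr=[1 _ _ _ _] head=0 tail=1 count=1
After op 2 (write(19)): arr=[1 19 _ _ _] head=0 tail=2 count=2
After op 3 (read()): arr=[1 19 _ _ _] head=1 tail=2 count=1
After op 4 (write(10)): arr=[1 19 10 _ _] head=1 tail=3 count=2
After op 5 (write(16)): arr=[1 19 10 16 _] head=1 tail=4 count=3
After op 6 (write(18)): arr=[1 19 10 16 18] head=1 tail=0 count=4
After op 7 (write(20)): arr=[20 19 10 16 18] head=1 tail=1 count=5
After op 8 (write(2)): arr=[20 2 10 16 18] head=2 tail=2 count=5
After op 9 (write(3)): arr=[20 2 3 16 18] head=3 tail=3 count=5
After op 10 (write(11)): arr=[20 2 3 11 18] head=4 tail=4 count=5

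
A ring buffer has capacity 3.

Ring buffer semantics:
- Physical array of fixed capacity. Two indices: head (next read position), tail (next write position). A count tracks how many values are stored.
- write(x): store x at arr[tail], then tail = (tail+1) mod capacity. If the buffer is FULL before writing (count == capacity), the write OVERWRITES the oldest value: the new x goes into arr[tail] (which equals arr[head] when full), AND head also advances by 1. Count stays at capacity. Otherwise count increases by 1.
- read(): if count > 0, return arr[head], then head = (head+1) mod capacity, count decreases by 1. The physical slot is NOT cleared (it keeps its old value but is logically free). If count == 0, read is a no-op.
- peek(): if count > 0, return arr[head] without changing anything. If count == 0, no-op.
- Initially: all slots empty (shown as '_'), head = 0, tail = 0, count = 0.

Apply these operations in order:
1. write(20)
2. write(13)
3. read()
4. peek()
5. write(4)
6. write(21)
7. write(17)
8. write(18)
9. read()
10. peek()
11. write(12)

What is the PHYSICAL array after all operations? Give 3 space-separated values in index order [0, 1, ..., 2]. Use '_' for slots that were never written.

After op 1 (write(20)): arr=[20 _ _] head=0 tail=1 count=1
After op 2 (write(13)): arr=[20 13 _] head=0 tail=2 count=2
After op 3 (read()): arr=[20 13 _] head=1 tail=2 count=1
After op 4 (peek()): arr=[20 13 _] head=1 tail=2 count=1
After op 5 (write(4)): arr=[20 13 4] head=1 tail=0 count=2
After op 6 (write(21)): arr=[21 13 4] head=1 tail=1 count=3
After op 7 (write(17)): arr=[21 17 4] head=2 tail=2 count=3
After op 8 (write(18)): arr=[21 17 18] head=0 tail=0 count=3
After op 9 (read()): arr=[21 17 18] head=1 tail=0 count=2
After op 10 (peek()): arr=[21 17 18] head=1 tail=0 count=2
After op 11 (write(12)): arr=[12 17 18] head=1 tail=1 count=3

Answer: 12 17 18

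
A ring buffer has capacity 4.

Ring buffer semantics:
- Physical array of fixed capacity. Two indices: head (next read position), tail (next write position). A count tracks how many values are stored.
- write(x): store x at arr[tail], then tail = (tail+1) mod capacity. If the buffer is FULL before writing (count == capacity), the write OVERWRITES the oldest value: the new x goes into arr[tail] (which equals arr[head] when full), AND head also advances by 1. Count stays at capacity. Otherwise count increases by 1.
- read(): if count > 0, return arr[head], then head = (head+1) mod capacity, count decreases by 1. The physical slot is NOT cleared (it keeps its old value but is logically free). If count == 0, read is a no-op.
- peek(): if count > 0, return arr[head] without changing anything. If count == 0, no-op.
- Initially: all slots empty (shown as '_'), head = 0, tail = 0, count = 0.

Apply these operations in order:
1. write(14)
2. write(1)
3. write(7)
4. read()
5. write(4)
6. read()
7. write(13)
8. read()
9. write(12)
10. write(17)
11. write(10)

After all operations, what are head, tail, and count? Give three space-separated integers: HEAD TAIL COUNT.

After op 1 (write(14)): arr=[14 _ _ _] head=0 tail=1 count=1
After op 2 (write(1)): arr=[14 1 _ _] head=0 tail=2 count=2
After op 3 (write(7)): arr=[14 1 7 _] head=0 tail=3 count=3
After op 4 (read()): arr=[14 1 7 _] head=1 tail=3 count=2
After op 5 (write(4)): arr=[14 1 7 4] head=1 tail=0 count=3
After op 6 (read()): arr=[14 1 7 4] head=2 tail=0 count=2
After op 7 (write(13)): arr=[13 1 7 4] head=2 tail=1 count=3
After op 8 (read()): arr=[13 1 7 4] head=3 tail=1 count=2
After op 9 (write(12)): arr=[13 12 7 4] head=3 tail=2 count=3
After op 10 (write(17)): arr=[13 12 17 4] head=3 tail=3 count=4
After op 11 (write(10)): arr=[13 12 17 10] head=0 tail=0 count=4

Answer: 0 0 4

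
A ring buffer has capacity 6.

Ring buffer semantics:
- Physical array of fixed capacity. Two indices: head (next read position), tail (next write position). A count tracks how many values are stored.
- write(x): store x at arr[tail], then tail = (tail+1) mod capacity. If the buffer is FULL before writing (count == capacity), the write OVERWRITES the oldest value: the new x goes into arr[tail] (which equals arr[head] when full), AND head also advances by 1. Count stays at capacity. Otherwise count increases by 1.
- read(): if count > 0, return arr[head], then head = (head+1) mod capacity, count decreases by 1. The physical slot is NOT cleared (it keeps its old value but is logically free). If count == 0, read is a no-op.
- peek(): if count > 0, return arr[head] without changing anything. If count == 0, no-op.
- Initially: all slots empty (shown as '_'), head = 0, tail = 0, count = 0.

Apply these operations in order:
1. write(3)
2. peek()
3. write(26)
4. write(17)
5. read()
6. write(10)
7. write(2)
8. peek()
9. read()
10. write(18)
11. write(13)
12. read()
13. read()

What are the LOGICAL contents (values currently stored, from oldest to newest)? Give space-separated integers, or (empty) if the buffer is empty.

Answer: 2 18 13

Derivation:
After op 1 (write(3)): arr=[3 _ _ _ _ _] head=0 tail=1 count=1
After op 2 (peek()): arr=[3 _ _ _ _ _] head=0 tail=1 count=1
After op 3 (write(26)): arr=[3 26 _ _ _ _] head=0 tail=2 count=2
After op 4 (write(17)): arr=[3 26 17 _ _ _] head=0 tail=3 count=3
After op 5 (read()): arr=[3 26 17 _ _ _] head=1 tail=3 count=2
After op 6 (write(10)): arr=[3 26 17 10 _ _] head=1 tail=4 count=3
After op 7 (write(2)): arr=[3 26 17 10 2 _] head=1 tail=5 count=4
After op 8 (peek()): arr=[3 26 17 10 2 _] head=1 tail=5 count=4
After op 9 (read()): arr=[3 26 17 10 2 _] head=2 tail=5 count=3
After op 10 (write(18)): arr=[3 26 17 10 2 18] head=2 tail=0 count=4
After op 11 (write(13)): arr=[13 26 17 10 2 18] head=2 tail=1 count=5
After op 12 (read()): arr=[13 26 17 10 2 18] head=3 tail=1 count=4
After op 13 (read()): arr=[13 26 17 10 2 18] head=4 tail=1 count=3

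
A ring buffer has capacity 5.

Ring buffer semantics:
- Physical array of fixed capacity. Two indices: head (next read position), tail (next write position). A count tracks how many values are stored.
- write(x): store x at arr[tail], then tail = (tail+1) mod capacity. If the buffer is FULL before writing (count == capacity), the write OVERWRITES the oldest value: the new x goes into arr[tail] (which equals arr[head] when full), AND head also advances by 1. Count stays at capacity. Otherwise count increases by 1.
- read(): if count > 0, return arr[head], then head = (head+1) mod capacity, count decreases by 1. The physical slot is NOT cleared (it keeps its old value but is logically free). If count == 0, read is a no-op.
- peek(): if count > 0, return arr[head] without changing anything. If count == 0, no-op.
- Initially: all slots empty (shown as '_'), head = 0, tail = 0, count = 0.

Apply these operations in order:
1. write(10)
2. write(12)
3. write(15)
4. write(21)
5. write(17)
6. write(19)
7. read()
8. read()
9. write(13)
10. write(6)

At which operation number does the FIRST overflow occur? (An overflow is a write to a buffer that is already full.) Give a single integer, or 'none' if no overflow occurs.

After op 1 (write(10)): arr=[10 _ _ _ _] head=0 tail=1 count=1
After op 2 (write(12)): arr=[10 12 _ _ _] head=0 tail=2 count=2
After op 3 (write(15)): arr=[10 12 15 _ _] head=0 tail=3 count=3
After op 4 (write(21)): arr=[10 12 15 21 _] head=0 tail=4 count=4
After op 5 (write(17)): arr=[10 12 15 21 17] head=0 tail=0 count=5
After op 6 (write(19)): arr=[19 12 15 21 17] head=1 tail=1 count=5
After op 7 (read()): arr=[19 12 15 21 17] head=2 tail=1 count=4
After op 8 (read()): arr=[19 12 15 21 17] head=3 tail=1 count=3
After op 9 (write(13)): arr=[19 13 15 21 17] head=3 tail=2 count=4
After op 10 (write(6)): arr=[19 13 6 21 17] head=3 tail=3 count=5

Answer: 6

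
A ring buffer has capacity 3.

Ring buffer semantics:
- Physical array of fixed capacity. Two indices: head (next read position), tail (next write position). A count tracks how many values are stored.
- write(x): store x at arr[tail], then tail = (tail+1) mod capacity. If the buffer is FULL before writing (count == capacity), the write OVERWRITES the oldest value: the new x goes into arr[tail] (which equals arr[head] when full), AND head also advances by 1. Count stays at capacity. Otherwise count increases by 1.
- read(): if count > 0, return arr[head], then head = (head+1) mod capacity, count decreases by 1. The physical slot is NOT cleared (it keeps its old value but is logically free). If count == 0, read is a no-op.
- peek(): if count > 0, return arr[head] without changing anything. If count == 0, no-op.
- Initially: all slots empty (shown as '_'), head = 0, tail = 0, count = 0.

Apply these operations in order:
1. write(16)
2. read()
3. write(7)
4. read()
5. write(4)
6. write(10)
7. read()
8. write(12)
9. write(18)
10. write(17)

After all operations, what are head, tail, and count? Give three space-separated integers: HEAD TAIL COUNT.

Answer: 1 1 3

Derivation:
After op 1 (write(16)): arr=[16 _ _] head=0 tail=1 count=1
After op 2 (read()): arr=[16 _ _] head=1 tail=1 count=0
After op 3 (write(7)): arr=[16 7 _] head=1 tail=2 count=1
After op 4 (read()): arr=[16 7 _] head=2 tail=2 count=0
After op 5 (write(4)): arr=[16 7 4] head=2 tail=0 count=1
After op 6 (write(10)): arr=[10 7 4] head=2 tail=1 count=2
After op 7 (read()): arr=[10 7 4] head=0 tail=1 count=1
After op 8 (write(12)): arr=[10 12 4] head=0 tail=2 count=2
After op 9 (write(18)): arr=[10 12 18] head=0 tail=0 count=3
After op 10 (write(17)): arr=[17 12 18] head=1 tail=1 count=3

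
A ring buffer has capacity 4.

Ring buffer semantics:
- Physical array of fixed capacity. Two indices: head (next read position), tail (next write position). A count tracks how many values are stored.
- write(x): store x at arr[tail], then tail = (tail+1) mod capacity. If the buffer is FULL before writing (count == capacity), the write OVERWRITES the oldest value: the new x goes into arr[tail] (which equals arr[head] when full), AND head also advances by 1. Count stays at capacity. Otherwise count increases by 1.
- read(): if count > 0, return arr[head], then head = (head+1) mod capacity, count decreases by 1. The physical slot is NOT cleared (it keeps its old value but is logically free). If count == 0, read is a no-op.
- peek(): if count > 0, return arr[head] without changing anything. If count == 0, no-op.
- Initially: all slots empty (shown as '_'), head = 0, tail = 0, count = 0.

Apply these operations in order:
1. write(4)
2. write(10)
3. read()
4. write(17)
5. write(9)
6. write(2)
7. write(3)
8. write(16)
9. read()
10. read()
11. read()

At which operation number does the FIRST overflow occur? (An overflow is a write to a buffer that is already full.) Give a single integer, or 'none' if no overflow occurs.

Answer: 7

Derivation:
After op 1 (write(4)): arr=[4 _ _ _] head=0 tail=1 count=1
After op 2 (write(10)): arr=[4 10 _ _] head=0 tail=2 count=2
After op 3 (read()): arr=[4 10 _ _] head=1 tail=2 count=1
After op 4 (write(17)): arr=[4 10 17 _] head=1 tail=3 count=2
After op 5 (write(9)): arr=[4 10 17 9] head=1 tail=0 count=3
After op 6 (write(2)): arr=[2 10 17 9] head=1 tail=1 count=4
After op 7 (write(3)): arr=[2 3 17 9] head=2 tail=2 count=4
After op 8 (write(16)): arr=[2 3 16 9] head=3 tail=3 count=4
After op 9 (read()): arr=[2 3 16 9] head=0 tail=3 count=3
After op 10 (read()): arr=[2 3 16 9] head=1 tail=3 count=2
After op 11 (read()): arr=[2 3 16 9] head=2 tail=3 count=1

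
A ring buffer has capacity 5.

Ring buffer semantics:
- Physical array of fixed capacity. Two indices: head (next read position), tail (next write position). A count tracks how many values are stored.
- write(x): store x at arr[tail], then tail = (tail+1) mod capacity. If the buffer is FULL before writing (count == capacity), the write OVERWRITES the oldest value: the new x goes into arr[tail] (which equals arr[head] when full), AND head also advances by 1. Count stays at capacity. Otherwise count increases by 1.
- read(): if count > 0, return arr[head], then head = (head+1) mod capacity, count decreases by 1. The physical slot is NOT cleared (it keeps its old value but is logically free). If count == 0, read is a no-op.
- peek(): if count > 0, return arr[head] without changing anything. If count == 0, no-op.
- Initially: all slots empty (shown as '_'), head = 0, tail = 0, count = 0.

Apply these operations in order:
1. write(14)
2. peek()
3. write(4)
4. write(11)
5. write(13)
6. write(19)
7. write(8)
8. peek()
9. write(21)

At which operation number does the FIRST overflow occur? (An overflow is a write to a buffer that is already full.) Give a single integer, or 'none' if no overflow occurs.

After op 1 (write(14)): arr=[14 _ _ _ _] head=0 tail=1 count=1
After op 2 (peek()): arr=[14 _ _ _ _] head=0 tail=1 count=1
After op 3 (write(4)): arr=[14 4 _ _ _] head=0 tail=2 count=2
After op 4 (write(11)): arr=[14 4 11 _ _] head=0 tail=3 count=3
After op 5 (write(13)): arr=[14 4 11 13 _] head=0 tail=4 count=4
After op 6 (write(19)): arr=[14 4 11 13 19] head=0 tail=0 count=5
After op 7 (write(8)): arr=[8 4 11 13 19] head=1 tail=1 count=5
After op 8 (peek()): arr=[8 4 11 13 19] head=1 tail=1 count=5
After op 9 (write(21)): arr=[8 21 11 13 19] head=2 tail=2 count=5

Answer: 7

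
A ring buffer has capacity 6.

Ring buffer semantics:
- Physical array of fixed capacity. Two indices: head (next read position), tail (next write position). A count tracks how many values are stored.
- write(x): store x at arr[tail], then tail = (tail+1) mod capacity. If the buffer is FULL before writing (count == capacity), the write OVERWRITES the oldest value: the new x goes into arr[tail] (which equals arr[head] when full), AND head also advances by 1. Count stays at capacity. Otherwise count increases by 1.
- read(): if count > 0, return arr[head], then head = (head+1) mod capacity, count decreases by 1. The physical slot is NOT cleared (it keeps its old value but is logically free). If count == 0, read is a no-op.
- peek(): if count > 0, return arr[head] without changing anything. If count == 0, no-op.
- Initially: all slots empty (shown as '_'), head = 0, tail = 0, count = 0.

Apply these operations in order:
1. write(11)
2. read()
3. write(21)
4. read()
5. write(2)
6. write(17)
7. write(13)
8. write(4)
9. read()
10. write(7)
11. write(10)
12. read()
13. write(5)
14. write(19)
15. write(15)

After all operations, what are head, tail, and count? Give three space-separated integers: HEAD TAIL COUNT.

After op 1 (write(11)): arr=[11 _ _ _ _ _] head=0 tail=1 count=1
After op 2 (read()): arr=[11 _ _ _ _ _] head=1 tail=1 count=0
After op 3 (write(21)): arr=[11 21 _ _ _ _] head=1 tail=2 count=1
After op 4 (read()): arr=[11 21 _ _ _ _] head=2 tail=2 count=0
After op 5 (write(2)): arr=[11 21 2 _ _ _] head=2 tail=3 count=1
After op 6 (write(17)): arr=[11 21 2 17 _ _] head=2 tail=4 count=2
After op 7 (write(13)): arr=[11 21 2 17 13 _] head=2 tail=5 count=3
After op 8 (write(4)): arr=[11 21 2 17 13 4] head=2 tail=0 count=4
After op 9 (read()): arr=[11 21 2 17 13 4] head=3 tail=0 count=3
After op 10 (write(7)): arr=[7 21 2 17 13 4] head=3 tail=1 count=4
After op 11 (write(10)): arr=[7 10 2 17 13 4] head=3 tail=2 count=5
After op 12 (read()): arr=[7 10 2 17 13 4] head=4 tail=2 count=4
After op 13 (write(5)): arr=[7 10 5 17 13 4] head=4 tail=3 count=5
After op 14 (write(19)): arr=[7 10 5 19 13 4] head=4 tail=4 count=6
After op 15 (write(15)): arr=[7 10 5 19 15 4] head=5 tail=5 count=6

Answer: 5 5 6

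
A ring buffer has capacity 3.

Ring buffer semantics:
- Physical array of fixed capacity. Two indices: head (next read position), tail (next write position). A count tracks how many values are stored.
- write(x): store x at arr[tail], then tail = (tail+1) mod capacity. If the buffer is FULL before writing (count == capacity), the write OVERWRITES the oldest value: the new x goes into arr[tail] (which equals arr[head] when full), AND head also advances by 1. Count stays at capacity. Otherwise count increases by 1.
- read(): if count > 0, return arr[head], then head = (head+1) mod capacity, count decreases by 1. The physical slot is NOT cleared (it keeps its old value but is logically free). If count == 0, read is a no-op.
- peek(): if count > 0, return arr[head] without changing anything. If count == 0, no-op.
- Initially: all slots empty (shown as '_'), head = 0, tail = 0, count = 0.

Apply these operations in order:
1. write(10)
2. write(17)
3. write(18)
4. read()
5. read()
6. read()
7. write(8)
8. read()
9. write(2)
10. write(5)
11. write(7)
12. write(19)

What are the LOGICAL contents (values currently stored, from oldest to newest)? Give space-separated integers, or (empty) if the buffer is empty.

Answer: 5 7 19

Derivation:
After op 1 (write(10)): arr=[10 _ _] head=0 tail=1 count=1
After op 2 (write(17)): arr=[10 17 _] head=0 tail=2 count=2
After op 3 (write(18)): arr=[10 17 18] head=0 tail=0 count=3
After op 4 (read()): arr=[10 17 18] head=1 tail=0 count=2
After op 5 (read()): arr=[10 17 18] head=2 tail=0 count=1
After op 6 (read()): arr=[10 17 18] head=0 tail=0 count=0
After op 7 (write(8)): arr=[8 17 18] head=0 tail=1 count=1
After op 8 (read()): arr=[8 17 18] head=1 tail=1 count=0
After op 9 (write(2)): arr=[8 2 18] head=1 tail=2 count=1
After op 10 (write(5)): arr=[8 2 5] head=1 tail=0 count=2
After op 11 (write(7)): arr=[7 2 5] head=1 tail=1 count=3
After op 12 (write(19)): arr=[7 19 5] head=2 tail=2 count=3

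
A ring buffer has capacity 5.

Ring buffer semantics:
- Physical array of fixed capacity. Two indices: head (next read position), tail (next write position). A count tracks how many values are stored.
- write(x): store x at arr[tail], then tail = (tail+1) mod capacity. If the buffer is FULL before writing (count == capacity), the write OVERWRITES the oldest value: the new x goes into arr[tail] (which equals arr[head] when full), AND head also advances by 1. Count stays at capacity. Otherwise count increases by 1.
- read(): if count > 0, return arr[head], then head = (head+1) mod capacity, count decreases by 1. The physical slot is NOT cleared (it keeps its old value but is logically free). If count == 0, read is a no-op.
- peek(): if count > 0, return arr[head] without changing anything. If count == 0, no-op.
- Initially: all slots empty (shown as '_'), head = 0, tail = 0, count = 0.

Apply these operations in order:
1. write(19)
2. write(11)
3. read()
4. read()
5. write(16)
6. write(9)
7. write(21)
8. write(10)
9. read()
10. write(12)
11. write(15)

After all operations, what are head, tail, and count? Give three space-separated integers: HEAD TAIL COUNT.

After op 1 (write(19)): arr=[19 _ _ _ _] head=0 tail=1 count=1
After op 2 (write(11)): arr=[19 11 _ _ _] head=0 tail=2 count=2
After op 3 (read()): arr=[19 11 _ _ _] head=1 tail=2 count=1
After op 4 (read()): arr=[19 11 _ _ _] head=2 tail=2 count=0
After op 5 (write(16)): arr=[19 11 16 _ _] head=2 tail=3 count=1
After op 6 (write(9)): arr=[19 11 16 9 _] head=2 tail=4 count=2
After op 7 (write(21)): arr=[19 11 16 9 21] head=2 tail=0 count=3
After op 8 (write(10)): arr=[10 11 16 9 21] head=2 tail=1 count=4
After op 9 (read()): arr=[10 11 16 9 21] head=3 tail=1 count=3
After op 10 (write(12)): arr=[10 12 16 9 21] head=3 tail=2 count=4
After op 11 (write(15)): arr=[10 12 15 9 21] head=3 tail=3 count=5

Answer: 3 3 5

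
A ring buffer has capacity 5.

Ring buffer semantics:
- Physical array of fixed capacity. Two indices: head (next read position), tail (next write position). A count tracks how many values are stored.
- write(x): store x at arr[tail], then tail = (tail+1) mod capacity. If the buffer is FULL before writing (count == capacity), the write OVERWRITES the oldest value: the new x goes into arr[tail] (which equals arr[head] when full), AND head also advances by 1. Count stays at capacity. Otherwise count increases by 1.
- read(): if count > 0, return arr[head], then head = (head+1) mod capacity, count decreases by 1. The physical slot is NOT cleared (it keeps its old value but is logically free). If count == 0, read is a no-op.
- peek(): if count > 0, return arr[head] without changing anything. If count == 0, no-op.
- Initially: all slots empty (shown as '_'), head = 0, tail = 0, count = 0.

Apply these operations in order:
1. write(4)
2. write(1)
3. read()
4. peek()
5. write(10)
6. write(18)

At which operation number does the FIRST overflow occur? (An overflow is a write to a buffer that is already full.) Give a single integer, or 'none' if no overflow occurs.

Answer: none

Derivation:
After op 1 (write(4)): arr=[4 _ _ _ _] head=0 tail=1 count=1
After op 2 (write(1)): arr=[4 1 _ _ _] head=0 tail=2 count=2
After op 3 (read()): arr=[4 1 _ _ _] head=1 tail=2 count=1
After op 4 (peek()): arr=[4 1 _ _ _] head=1 tail=2 count=1
After op 5 (write(10)): arr=[4 1 10 _ _] head=1 tail=3 count=2
After op 6 (write(18)): arr=[4 1 10 18 _] head=1 tail=4 count=3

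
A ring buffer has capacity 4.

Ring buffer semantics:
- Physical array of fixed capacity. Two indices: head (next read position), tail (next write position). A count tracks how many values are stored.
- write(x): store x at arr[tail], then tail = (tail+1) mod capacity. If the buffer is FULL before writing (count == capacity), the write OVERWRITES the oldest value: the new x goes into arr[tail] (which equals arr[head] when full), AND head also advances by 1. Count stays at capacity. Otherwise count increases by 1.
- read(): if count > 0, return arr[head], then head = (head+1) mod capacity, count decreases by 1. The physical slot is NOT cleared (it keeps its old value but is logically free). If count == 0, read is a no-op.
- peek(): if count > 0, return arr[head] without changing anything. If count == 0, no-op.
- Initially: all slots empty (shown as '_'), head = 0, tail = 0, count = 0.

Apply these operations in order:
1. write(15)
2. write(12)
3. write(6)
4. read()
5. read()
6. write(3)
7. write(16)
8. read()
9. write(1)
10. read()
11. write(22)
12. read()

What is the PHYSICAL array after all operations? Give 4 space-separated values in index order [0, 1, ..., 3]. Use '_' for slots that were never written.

Answer: 16 1 22 3

Derivation:
After op 1 (write(15)): arr=[15 _ _ _] head=0 tail=1 count=1
After op 2 (write(12)): arr=[15 12 _ _] head=0 tail=2 count=2
After op 3 (write(6)): arr=[15 12 6 _] head=0 tail=3 count=3
After op 4 (read()): arr=[15 12 6 _] head=1 tail=3 count=2
After op 5 (read()): arr=[15 12 6 _] head=2 tail=3 count=1
After op 6 (write(3)): arr=[15 12 6 3] head=2 tail=0 count=2
After op 7 (write(16)): arr=[16 12 6 3] head=2 tail=1 count=3
After op 8 (read()): arr=[16 12 6 3] head=3 tail=1 count=2
After op 9 (write(1)): arr=[16 1 6 3] head=3 tail=2 count=3
After op 10 (read()): arr=[16 1 6 3] head=0 tail=2 count=2
After op 11 (write(22)): arr=[16 1 22 3] head=0 tail=3 count=3
After op 12 (read()): arr=[16 1 22 3] head=1 tail=3 count=2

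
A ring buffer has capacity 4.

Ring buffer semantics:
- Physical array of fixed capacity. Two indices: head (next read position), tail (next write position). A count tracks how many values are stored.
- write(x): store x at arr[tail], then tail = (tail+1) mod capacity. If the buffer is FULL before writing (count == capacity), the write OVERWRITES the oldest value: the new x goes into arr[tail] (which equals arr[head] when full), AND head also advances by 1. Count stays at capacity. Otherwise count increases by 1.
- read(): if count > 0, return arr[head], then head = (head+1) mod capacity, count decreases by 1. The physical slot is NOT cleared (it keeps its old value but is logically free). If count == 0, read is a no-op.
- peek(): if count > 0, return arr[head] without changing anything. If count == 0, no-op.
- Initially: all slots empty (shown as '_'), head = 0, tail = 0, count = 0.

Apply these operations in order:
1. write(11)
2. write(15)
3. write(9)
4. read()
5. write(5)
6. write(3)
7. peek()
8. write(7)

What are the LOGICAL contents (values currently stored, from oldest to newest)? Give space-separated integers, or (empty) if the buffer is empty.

Answer: 9 5 3 7

Derivation:
After op 1 (write(11)): arr=[11 _ _ _] head=0 tail=1 count=1
After op 2 (write(15)): arr=[11 15 _ _] head=0 tail=2 count=2
After op 3 (write(9)): arr=[11 15 9 _] head=0 tail=3 count=3
After op 4 (read()): arr=[11 15 9 _] head=1 tail=3 count=2
After op 5 (write(5)): arr=[11 15 9 5] head=1 tail=0 count=3
After op 6 (write(3)): arr=[3 15 9 5] head=1 tail=1 count=4
After op 7 (peek()): arr=[3 15 9 5] head=1 tail=1 count=4
After op 8 (write(7)): arr=[3 7 9 5] head=2 tail=2 count=4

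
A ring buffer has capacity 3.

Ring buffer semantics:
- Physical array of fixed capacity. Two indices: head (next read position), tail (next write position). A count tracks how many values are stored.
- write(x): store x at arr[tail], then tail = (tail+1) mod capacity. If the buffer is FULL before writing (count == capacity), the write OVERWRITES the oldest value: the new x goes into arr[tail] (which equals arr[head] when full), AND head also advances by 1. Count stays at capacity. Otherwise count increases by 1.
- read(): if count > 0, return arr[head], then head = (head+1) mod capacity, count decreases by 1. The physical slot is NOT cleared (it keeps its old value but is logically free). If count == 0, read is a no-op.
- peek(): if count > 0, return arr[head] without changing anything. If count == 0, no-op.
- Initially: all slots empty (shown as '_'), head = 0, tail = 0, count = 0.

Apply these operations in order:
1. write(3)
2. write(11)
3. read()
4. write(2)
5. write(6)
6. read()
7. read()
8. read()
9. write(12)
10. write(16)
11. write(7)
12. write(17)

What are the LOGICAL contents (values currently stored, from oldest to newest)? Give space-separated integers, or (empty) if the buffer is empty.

After op 1 (write(3)): arr=[3 _ _] head=0 tail=1 count=1
After op 2 (write(11)): arr=[3 11 _] head=0 tail=2 count=2
After op 3 (read()): arr=[3 11 _] head=1 tail=2 count=1
After op 4 (write(2)): arr=[3 11 2] head=1 tail=0 count=2
After op 5 (write(6)): arr=[6 11 2] head=1 tail=1 count=3
After op 6 (read()): arr=[6 11 2] head=2 tail=1 count=2
After op 7 (read()): arr=[6 11 2] head=0 tail=1 count=1
After op 8 (read()): arr=[6 11 2] head=1 tail=1 count=0
After op 9 (write(12)): arr=[6 12 2] head=1 tail=2 count=1
After op 10 (write(16)): arr=[6 12 16] head=1 tail=0 count=2
After op 11 (write(7)): arr=[7 12 16] head=1 tail=1 count=3
After op 12 (write(17)): arr=[7 17 16] head=2 tail=2 count=3

Answer: 16 7 17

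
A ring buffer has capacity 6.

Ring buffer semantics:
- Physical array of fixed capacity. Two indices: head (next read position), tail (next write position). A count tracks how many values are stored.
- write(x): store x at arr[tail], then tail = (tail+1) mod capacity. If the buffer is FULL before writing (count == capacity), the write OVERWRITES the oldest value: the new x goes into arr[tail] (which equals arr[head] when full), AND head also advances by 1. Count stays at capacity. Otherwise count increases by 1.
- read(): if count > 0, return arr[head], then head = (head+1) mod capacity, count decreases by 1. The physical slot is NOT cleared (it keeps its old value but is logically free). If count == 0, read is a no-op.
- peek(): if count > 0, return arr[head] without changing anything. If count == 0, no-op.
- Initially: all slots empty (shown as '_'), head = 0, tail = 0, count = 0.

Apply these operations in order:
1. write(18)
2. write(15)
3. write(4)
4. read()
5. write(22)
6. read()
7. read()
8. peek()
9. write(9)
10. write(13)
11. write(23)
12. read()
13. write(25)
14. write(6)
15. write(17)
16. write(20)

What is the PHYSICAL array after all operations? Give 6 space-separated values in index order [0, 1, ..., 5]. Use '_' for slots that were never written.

After op 1 (write(18)): arr=[18 _ _ _ _ _] head=0 tail=1 count=1
After op 2 (write(15)): arr=[18 15 _ _ _ _] head=0 tail=2 count=2
After op 3 (write(4)): arr=[18 15 4 _ _ _] head=0 tail=3 count=3
After op 4 (read()): arr=[18 15 4 _ _ _] head=1 tail=3 count=2
After op 5 (write(22)): arr=[18 15 4 22 _ _] head=1 tail=4 count=3
After op 6 (read()): arr=[18 15 4 22 _ _] head=2 tail=4 count=2
After op 7 (read()): arr=[18 15 4 22 _ _] head=3 tail=4 count=1
After op 8 (peek()): arr=[18 15 4 22 _ _] head=3 tail=4 count=1
After op 9 (write(9)): arr=[18 15 4 22 9 _] head=3 tail=5 count=2
After op 10 (write(13)): arr=[18 15 4 22 9 13] head=3 tail=0 count=3
After op 11 (write(23)): arr=[23 15 4 22 9 13] head=3 tail=1 count=4
After op 12 (read()): arr=[23 15 4 22 9 13] head=4 tail=1 count=3
After op 13 (write(25)): arr=[23 25 4 22 9 13] head=4 tail=2 count=4
After op 14 (write(6)): arr=[23 25 6 22 9 13] head=4 tail=3 count=5
After op 15 (write(17)): arr=[23 25 6 17 9 13] head=4 tail=4 count=6
After op 16 (write(20)): arr=[23 25 6 17 20 13] head=5 tail=5 count=6

Answer: 23 25 6 17 20 13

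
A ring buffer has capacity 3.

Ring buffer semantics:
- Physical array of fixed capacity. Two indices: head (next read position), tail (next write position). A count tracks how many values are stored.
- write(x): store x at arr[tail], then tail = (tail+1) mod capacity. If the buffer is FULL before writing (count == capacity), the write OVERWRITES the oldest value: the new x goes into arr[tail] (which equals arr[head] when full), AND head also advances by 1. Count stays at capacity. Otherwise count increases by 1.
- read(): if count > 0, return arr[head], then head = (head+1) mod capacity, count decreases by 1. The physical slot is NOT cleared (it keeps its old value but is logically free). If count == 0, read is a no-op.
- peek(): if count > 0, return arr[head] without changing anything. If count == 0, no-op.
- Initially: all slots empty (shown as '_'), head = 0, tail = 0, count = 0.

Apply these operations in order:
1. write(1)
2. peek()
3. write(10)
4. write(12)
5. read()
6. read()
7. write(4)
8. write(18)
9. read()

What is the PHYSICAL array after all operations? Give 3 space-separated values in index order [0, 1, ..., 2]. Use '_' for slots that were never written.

Answer: 4 18 12

Derivation:
After op 1 (write(1)): arr=[1 _ _] head=0 tail=1 count=1
After op 2 (peek()): arr=[1 _ _] head=0 tail=1 count=1
After op 3 (write(10)): arr=[1 10 _] head=0 tail=2 count=2
After op 4 (write(12)): arr=[1 10 12] head=0 tail=0 count=3
After op 5 (read()): arr=[1 10 12] head=1 tail=0 count=2
After op 6 (read()): arr=[1 10 12] head=2 tail=0 count=1
After op 7 (write(4)): arr=[4 10 12] head=2 tail=1 count=2
After op 8 (write(18)): arr=[4 18 12] head=2 tail=2 count=3
After op 9 (read()): arr=[4 18 12] head=0 tail=2 count=2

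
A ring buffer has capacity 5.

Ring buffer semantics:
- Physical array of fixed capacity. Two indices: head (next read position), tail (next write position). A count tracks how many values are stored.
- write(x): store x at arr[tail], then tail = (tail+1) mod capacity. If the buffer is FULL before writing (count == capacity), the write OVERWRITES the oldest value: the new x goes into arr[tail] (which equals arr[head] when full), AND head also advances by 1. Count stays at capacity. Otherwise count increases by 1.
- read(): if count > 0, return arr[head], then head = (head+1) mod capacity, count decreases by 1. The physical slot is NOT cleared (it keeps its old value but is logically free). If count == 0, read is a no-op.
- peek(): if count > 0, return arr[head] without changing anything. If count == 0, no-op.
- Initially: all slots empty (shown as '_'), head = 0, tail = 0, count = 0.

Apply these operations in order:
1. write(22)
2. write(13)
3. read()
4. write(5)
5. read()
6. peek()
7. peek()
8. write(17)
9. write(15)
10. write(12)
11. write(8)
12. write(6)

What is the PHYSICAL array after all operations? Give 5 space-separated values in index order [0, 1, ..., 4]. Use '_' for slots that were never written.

After op 1 (write(22)): arr=[22 _ _ _ _] head=0 tail=1 count=1
After op 2 (write(13)): arr=[22 13 _ _ _] head=0 tail=2 count=2
After op 3 (read()): arr=[22 13 _ _ _] head=1 tail=2 count=1
After op 4 (write(5)): arr=[22 13 5 _ _] head=1 tail=3 count=2
After op 5 (read()): arr=[22 13 5 _ _] head=2 tail=3 count=1
After op 6 (peek()): arr=[22 13 5 _ _] head=2 tail=3 count=1
After op 7 (peek()): arr=[22 13 5 _ _] head=2 tail=3 count=1
After op 8 (write(17)): arr=[22 13 5 17 _] head=2 tail=4 count=2
After op 9 (write(15)): arr=[22 13 5 17 15] head=2 tail=0 count=3
After op 10 (write(12)): arr=[12 13 5 17 15] head=2 tail=1 count=4
After op 11 (write(8)): arr=[12 8 5 17 15] head=2 tail=2 count=5
After op 12 (write(6)): arr=[12 8 6 17 15] head=3 tail=3 count=5

Answer: 12 8 6 17 15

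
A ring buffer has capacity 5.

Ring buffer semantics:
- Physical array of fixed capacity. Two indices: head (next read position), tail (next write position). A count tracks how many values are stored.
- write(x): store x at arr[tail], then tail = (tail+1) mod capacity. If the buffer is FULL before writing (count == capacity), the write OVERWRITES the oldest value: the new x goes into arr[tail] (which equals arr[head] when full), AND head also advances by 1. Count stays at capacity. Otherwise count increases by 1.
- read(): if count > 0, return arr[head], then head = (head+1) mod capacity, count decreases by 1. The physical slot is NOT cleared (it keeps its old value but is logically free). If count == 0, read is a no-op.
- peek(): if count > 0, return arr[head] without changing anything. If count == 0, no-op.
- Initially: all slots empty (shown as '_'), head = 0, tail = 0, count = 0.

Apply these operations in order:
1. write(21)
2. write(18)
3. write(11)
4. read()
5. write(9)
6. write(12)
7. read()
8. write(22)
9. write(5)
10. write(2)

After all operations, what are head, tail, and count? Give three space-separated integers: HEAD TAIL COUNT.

After op 1 (write(21)): arr=[21 _ _ _ _] head=0 tail=1 count=1
After op 2 (write(18)): arr=[21 18 _ _ _] head=0 tail=2 count=2
After op 3 (write(11)): arr=[21 18 11 _ _] head=0 tail=3 count=3
After op 4 (read()): arr=[21 18 11 _ _] head=1 tail=3 count=2
After op 5 (write(9)): arr=[21 18 11 9 _] head=1 tail=4 count=3
After op 6 (write(12)): arr=[21 18 11 9 12] head=1 tail=0 count=4
After op 7 (read()): arr=[21 18 11 9 12] head=2 tail=0 count=3
After op 8 (write(22)): arr=[22 18 11 9 12] head=2 tail=1 count=4
After op 9 (write(5)): arr=[22 5 11 9 12] head=2 tail=2 count=5
After op 10 (write(2)): arr=[22 5 2 9 12] head=3 tail=3 count=5

Answer: 3 3 5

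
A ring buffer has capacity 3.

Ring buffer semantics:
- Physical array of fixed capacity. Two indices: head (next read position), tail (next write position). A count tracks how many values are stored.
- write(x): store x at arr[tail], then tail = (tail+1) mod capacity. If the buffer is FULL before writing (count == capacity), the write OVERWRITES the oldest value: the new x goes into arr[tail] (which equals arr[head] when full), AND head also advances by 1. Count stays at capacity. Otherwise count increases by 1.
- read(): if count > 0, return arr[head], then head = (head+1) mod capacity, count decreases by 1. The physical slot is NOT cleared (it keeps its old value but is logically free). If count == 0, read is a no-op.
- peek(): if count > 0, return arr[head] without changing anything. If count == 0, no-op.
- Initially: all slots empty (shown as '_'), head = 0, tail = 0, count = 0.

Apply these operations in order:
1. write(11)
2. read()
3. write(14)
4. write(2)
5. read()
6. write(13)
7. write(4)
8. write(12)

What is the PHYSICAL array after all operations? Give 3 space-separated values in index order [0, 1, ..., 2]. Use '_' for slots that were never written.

Answer: 13 4 12

Derivation:
After op 1 (write(11)): arr=[11 _ _] head=0 tail=1 count=1
After op 2 (read()): arr=[11 _ _] head=1 tail=1 count=0
After op 3 (write(14)): arr=[11 14 _] head=1 tail=2 count=1
After op 4 (write(2)): arr=[11 14 2] head=1 tail=0 count=2
After op 5 (read()): arr=[11 14 2] head=2 tail=0 count=1
After op 6 (write(13)): arr=[13 14 2] head=2 tail=1 count=2
After op 7 (write(4)): arr=[13 4 2] head=2 tail=2 count=3
After op 8 (write(12)): arr=[13 4 12] head=0 tail=0 count=3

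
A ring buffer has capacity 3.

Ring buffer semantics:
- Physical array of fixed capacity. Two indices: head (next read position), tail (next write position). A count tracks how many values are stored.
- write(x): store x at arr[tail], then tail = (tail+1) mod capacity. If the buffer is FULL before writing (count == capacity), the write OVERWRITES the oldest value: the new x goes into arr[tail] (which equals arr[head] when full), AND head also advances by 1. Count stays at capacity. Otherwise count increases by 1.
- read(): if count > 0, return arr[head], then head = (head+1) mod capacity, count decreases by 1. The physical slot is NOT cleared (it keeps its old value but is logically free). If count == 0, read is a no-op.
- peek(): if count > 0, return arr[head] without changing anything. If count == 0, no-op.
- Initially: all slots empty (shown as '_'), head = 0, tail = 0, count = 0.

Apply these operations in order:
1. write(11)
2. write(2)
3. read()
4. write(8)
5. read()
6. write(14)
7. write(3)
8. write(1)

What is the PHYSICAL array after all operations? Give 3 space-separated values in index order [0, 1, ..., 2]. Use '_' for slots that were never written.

After op 1 (write(11)): arr=[11 _ _] head=0 tail=1 count=1
After op 2 (write(2)): arr=[11 2 _] head=0 tail=2 count=2
After op 3 (read()): arr=[11 2 _] head=1 tail=2 count=1
After op 4 (write(8)): arr=[11 2 8] head=1 tail=0 count=2
After op 5 (read()): arr=[11 2 8] head=2 tail=0 count=1
After op 6 (write(14)): arr=[14 2 8] head=2 tail=1 count=2
After op 7 (write(3)): arr=[14 3 8] head=2 tail=2 count=3
After op 8 (write(1)): arr=[14 3 1] head=0 tail=0 count=3

Answer: 14 3 1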